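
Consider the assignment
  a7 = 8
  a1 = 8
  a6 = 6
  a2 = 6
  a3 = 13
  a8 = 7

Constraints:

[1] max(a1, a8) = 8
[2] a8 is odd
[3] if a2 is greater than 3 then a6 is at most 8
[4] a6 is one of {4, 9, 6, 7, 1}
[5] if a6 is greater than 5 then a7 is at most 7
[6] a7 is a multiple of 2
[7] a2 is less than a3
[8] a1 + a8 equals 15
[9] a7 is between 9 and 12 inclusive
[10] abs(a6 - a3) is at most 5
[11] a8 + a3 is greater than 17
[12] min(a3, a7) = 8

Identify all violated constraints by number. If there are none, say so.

Violated: 5, 9, 10.

[1] max(8, 7) = 8 — holds.
[2] a8 = 7 is odd — holds.
[3] a2 = 6 > 3, so we need a6 ≤ 8; a6 = 6 ≤ 8 — holds.
[4] a6 = 6 is in {4, 9, 6, 7, 1} — holds.
[5] a6 = 6 > 5, so we need a7 ≤ 7; but a7 = 8 > 7 — does not hold.
[6] 8 / 2 = 4, so 2 divides 8 — holds.
[7] a2 = 6, a3 = 13; 6 < 13 — holds.
[8] a1 + a8 = 8 + 7 = 15 — holds.
[9] a7 = 8 is outside [9, 12] — does not hold.
[10] abs(6 - 13) = 7; 7 > 5, exceeds bound 5 — does not hold.
[11] a8 + a3 = 7 + 13 = 20; 20 > 17 — holds.
[12] min(13, 8) = 8 — holds.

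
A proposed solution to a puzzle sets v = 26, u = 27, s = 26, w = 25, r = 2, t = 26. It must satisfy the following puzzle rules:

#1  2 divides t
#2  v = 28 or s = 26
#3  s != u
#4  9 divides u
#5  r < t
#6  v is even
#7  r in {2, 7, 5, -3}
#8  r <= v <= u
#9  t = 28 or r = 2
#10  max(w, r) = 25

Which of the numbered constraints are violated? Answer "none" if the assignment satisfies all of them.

#1 26 / 2 = 13, so 2 divides 26 — satisfied.
#2 v = 26 ≠ 28, but s = 26 = 26 (second disjunct) — satisfied.
#3 s = 26, u = 27; distinct — satisfied.
#4 27 / 9 = 3, so 9 divides 27 — satisfied.
#5 r = 2, t = 26; 2 < 26 — satisfied.
#6 v = 26 is even — satisfied.
#7 r = 2 is in {2, 7, 5, -3} — satisfied.
#8 values 2 <= 26 <= 27 — satisfied.
#9 t = 26 ≠ 28, but r = 2 = 2 (second disjunct) — satisfied.
#10 max(25, 2) = 25 — satisfied.

No violations.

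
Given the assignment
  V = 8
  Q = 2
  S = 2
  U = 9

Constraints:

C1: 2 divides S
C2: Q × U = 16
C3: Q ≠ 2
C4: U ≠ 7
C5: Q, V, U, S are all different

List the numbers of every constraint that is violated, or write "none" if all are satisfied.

C1: 2 / 2 = 1, so 2 divides 2 — OK.
C2: Q × U = 2 × 9 = 18, not 16 — violated.
C3: Q = 2, but 2 is required to differ — violated.
C4: U = 9, and 9 ≠ 7 — OK.
C5: Q = S = 2, not all different — violated.

The assignment fails constraints 2, 3, and 5.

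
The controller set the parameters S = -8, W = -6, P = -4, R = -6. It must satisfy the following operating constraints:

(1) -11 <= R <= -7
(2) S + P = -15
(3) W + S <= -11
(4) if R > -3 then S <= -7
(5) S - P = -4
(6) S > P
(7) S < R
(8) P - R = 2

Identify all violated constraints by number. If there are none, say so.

(1) R = -6 is outside [-11, -7]  ✗
(2) S + P = -8 + (-4) = -12, not -15  ✗
(3) W + S = -6 + (-8) = -14; -14 ≤ -11  ✓
(4) R = -6, not > -3; antecedent false, conditional vacuously true  ✓
(5) S - P = -8 - (-4) = -4  ✓
(6) S = -8, P = -4; -8 ≤ -4 (want >)  ✗
(7) S = -8, R = -6; -8 < -6  ✓
(8) P - R = -4 - (-6) = 2  ✓

No — constraints 1, 2, and 6 are not satisfied.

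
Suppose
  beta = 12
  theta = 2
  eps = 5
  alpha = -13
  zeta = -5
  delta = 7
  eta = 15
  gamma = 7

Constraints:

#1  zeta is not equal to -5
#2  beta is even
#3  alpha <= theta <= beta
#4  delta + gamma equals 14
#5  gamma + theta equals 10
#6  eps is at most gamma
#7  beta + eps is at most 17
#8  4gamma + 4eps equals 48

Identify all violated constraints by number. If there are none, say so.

Violated: 1, 5.

#1 zeta = -5, but -5 is required to differ — fails.
#2 beta = 12 is even — holds.
#3 values -13 <= 2 <= 12 — holds.
#4 delta + gamma = 7 + 7 = 14 — holds.
#5 gamma + theta = 7 + 2 = 9, not 10 — fails.
#6 eps = 5, gamma = 7; 5 ≤ 7 — holds.
#7 beta + eps = 12 + 5 = 17; 17 ≤ 17 — holds.
#8 4gamma + 4eps = 4(7) + 4(5) = 48 — holds.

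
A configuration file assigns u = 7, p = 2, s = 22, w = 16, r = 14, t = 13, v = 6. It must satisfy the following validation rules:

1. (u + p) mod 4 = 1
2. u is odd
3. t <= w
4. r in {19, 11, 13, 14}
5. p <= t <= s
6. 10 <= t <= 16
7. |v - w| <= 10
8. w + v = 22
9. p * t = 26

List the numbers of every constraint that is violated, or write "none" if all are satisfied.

The assignment satisfies every constraint.

1. u + p = 9; 9 mod 4 = 1 — OK.
2. u = 7 is odd — OK.
3. t = 13, w = 16; 13 ≤ 16 — OK.
4. r = 14 is in {19, 11, 13, 14} — OK.
5. values 2 <= 13 <= 22 — OK.
6. t = 13 lies in [10, 16] — OK.
7. |6 - 16| = 10; 10 ≤ 10 — OK.
8. w + v = 16 + 6 = 22 — OK.
9. p * t = 2 * 13 = 26 — OK.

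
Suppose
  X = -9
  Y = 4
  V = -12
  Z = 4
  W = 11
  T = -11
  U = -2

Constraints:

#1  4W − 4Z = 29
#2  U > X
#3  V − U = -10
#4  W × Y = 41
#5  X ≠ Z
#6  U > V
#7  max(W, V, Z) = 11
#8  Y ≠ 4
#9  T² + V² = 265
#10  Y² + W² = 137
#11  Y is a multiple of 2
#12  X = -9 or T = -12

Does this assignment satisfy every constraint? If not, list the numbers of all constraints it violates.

Violated: 1, 4, and 8.

#1 4W − 4Z = 4(11) − 4(4) = 28, not 29 — does not hold.
#2 U = -2, X = -9; -2 > -9 — holds.
#3 V − U = -12 − (-2) = -10 — holds.
#4 W × Y = 11 × 4 = 44, not 41 — does not hold.
#5 X = -9, Z = 4; distinct — holds.
#6 U = -2, V = -12; -2 > -12 — holds.
#7 max(11, -12, 4) = 11 — holds.
#8 Y = 4, but 4 is required to differ — does not hold.
#9 T² + V² = (-11)² + (-12)² = 121 + 144 = 265 — holds.
#10 Y² + W² = 4² + 11² = 16 + 121 = 137 — holds.
#11 4 / 2 = 2, so 2 divides 4 — holds.
#12 X = -9 = -9 (first disjunct) — holds.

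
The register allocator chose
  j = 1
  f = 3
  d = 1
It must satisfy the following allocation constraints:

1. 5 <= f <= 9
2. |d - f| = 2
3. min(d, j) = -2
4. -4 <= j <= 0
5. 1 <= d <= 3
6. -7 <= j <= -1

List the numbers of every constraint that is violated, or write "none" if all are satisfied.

Constraints 1, 3, 4, and 6 are violated.

1. f = 3 is outside [5, 9]  ✗
2. |1 - 3| = 2  ✓
3. min(1, 1) = 1, not -2  ✗
4. j = 1 is outside [-4, 0]  ✗
5. d = 1 lies in [1, 3]  ✓
6. j = 1 is outside [-7, -1]  ✗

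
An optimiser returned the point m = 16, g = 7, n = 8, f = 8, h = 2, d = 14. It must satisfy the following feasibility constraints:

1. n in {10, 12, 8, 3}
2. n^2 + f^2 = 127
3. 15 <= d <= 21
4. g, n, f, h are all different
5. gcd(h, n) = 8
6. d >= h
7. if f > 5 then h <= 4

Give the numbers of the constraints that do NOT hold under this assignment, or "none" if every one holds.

1. n = 8 is in {10, 12, 8, 3}  holds
2. n^2 + f^2 = 8^2 + 8^2 = 64 + 64 = 128, not 127  fails
3. d = 14 is outside [15, 21]  fails
4. n = f = 8, not all different  fails
5. gcd(2, 8) = 2, not 8  fails
6. d = 14, h = 2; 14 ≥ 2  holds
7. f = 8 > 5, so we need h ≤ 4; h = 2 ≤ 4  holds

Constraints 2, 3, 4, and 5 are violated.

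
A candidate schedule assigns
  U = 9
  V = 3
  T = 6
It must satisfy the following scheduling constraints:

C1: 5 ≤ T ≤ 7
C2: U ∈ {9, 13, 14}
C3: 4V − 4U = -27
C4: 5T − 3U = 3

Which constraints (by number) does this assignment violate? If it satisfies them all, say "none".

Constraint 3 does not hold.

C1: T = 6 lies in [5, 7] — holds.
C2: U = 9 is in {9, 13, 14} — holds.
C3: 4V − 4U = 4(3) − 4(9) = -24, not -27 — fails.
C4: 5T − 3U = 5(6) − 3(9) = 3 — holds.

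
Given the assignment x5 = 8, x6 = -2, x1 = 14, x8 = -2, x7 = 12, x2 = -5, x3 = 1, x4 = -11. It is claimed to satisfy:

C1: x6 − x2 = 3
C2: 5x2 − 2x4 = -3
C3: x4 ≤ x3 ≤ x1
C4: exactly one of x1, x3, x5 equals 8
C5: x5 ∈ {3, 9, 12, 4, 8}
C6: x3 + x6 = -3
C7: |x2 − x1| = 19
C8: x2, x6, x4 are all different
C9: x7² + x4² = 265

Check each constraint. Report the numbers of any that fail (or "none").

C1: x6 − x2 = -2 − (-5) = 3  yes
C2: 5x2 − 2x4 = 5(-5) − 2(-11) = -3  yes
C3: values -11 ≤ 1 ≤ 14  yes
C4: x1=14, x3=1, x5=8; 1 of them equals 8  yes
C5: x5 = 8 is in {3, 9, 12, 4, 8}  yes
C6: x3 + x6 = 1 + (-2) = -1, not -3  no
C7: |-5 − 14| = 19  yes
C8: values -5, -2, -11 are pairwise distinct  yes
C9: x7² + x4² = 12² + (-11)² = 144 + 121 = 265  yes

Constraint 6 is violated.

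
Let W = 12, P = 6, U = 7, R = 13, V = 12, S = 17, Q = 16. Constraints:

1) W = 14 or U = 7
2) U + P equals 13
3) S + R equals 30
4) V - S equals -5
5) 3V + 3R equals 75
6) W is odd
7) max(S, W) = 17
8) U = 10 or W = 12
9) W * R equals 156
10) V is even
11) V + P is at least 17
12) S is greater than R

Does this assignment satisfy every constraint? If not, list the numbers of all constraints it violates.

1) W = 12 ≠ 14, but U = 7 = 7 (second disjunct)  holds
2) U + P = 7 + 6 = 13  holds
3) S + R = 17 + 13 = 30  holds
4) V - S = 12 - 17 = -5  holds
5) 3V + 3R = 3(12) + 3(13) = 75  holds
6) W = 12 is even  fails
7) max(17, 12) = 17  holds
8) U = 7 ≠ 10, but W = 12 = 12 (second disjunct)  holds
9) W * R = 12 * 13 = 156  holds
10) V = 12 is even  holds
11) V + P = 12 + 6 = 18; 18 ≥ 17  holds
12) S = 17, R = 13; 17 > 13  holds

Constraint 6 does not hold.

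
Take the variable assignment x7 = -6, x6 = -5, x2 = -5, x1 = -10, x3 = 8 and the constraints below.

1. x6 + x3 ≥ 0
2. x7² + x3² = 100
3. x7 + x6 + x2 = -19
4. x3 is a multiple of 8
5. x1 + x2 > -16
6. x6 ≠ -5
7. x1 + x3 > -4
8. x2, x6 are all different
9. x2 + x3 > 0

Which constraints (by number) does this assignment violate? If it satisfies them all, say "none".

The assignment fails constraints 3, 6, 8.

1. x6 + x3 = -5 + 8 = 3; 3 ≥ 0  OK
2. x7² + x3² = (-6)² + 8² = 36 + 64 = 100  OK
3. x7 + x6 + x2 = -6 + (-5) + (-5) = -16, not -19  FAIL
4. 8 / 8 = 1, so 8 divides 8  OK
5. x1 + x2 = -10 + (-5) = -15; -15 > -16  OK
6. x6 = -5, but -5 is required to differ  FAIL
7. x1 + x3 = -10 + 8 = -2; -2 > -4  OK
8. x2 = x6 = -5, not all different  FAIL
9. x2 + x3 = -5 + 8 = 3; 3 > 0  OK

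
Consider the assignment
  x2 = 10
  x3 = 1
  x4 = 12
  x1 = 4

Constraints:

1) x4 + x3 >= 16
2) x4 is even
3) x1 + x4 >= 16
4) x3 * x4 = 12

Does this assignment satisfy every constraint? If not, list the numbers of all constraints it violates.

1) x4 + x3 = 12 + 1 = 13; 13 < 16, bound 16 not met — fails.
2) x4 = 12 is even — holds.
3) x1 + x4 = 4 + 12 = 16; 16 ≥ 16 — holds.
4) x3 * x4 = 1 * 12 = 12 — holds.

Constraint 1 is violated.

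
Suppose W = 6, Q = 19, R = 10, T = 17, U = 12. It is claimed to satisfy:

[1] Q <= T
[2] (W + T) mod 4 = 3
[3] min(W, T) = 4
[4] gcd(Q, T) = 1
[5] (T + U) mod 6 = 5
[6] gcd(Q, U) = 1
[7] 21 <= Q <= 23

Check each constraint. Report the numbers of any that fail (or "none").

Constraints 1, 3, and 7 do not hold.

[1] Q = 19, T = 17; 19 > 17 (want ≤) — violated.
[2] W + T = 23; 23 mod 4 = 3 — OK.
[3] min(6, 17) = 6, not 4 — violated.
[4] gcd(19, 17) = 1 — OK.
[5] T + U = 29; 29 mod 6 = 5 — OK.
[6] gcd(19, 12) = 1 — OK.
[7] Q = 19 is outside [21, 23] — violated.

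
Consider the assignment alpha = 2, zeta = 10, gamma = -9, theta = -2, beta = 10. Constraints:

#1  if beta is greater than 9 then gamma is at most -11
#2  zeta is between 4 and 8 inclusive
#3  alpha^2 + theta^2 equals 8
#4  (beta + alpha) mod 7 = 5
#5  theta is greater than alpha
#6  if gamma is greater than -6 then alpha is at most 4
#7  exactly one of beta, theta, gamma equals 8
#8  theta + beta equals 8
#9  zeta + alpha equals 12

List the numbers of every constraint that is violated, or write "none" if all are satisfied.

#1 beta = 10 > 9, so we need gamma ≤ -11; but gamma = -9 > -11 — violated.
#2 zeta = 10 is outside [4, 8] — violated.
#3 alpha^2 + theta^2 = 2^2 + (-2)^2 = 4 + 4 = 8 — OK.
#4 beta + alpha = 12; 12 mod 7 = 5 — OK.
#5 theta = -2, alpha = 2; -2 ≤ 2 (want >) — violated.
#6 gamma = -9, not > -6; antecedent false, conditional vacuously true — OK.
#7 beta=10, theta=-2, gamma=-9; 0 of them equal 8, not exactly one — violated.
#8 theta + beta = -2 + 10 = 8 — OK.
#9 zeta + alpha = 10 + 2 = 12 — OK.

No — constraints 1, 2, 5, and 7 are not satisfied.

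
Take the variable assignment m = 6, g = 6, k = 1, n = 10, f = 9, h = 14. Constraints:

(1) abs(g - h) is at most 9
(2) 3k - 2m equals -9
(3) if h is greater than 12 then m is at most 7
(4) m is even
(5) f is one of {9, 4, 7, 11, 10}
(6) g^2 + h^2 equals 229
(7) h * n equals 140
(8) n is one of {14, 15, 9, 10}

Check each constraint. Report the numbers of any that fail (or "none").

Violated: 6.

(1) abs(6 - 14) = 8; 8 ≤ 9  OK
(2) 3k - 2m = 3(1) - 2(6) = -9  OK
(3) h = 14 > 12, so we need m ≤ 7; m = 6 ≤ 7  OK
(4) m = 6 is even  OK
(5) f = 9 is in {9, 4, 7, 11, 10}  OK
(6) g^2 + h^2 = 6^2 + 14^2 = 36 + 196 = 232, not 229  FAIL
(7) h * n = 14 * 10 = 140  OK
(8) n = 10 is in {14, 15, 9, 10}  OK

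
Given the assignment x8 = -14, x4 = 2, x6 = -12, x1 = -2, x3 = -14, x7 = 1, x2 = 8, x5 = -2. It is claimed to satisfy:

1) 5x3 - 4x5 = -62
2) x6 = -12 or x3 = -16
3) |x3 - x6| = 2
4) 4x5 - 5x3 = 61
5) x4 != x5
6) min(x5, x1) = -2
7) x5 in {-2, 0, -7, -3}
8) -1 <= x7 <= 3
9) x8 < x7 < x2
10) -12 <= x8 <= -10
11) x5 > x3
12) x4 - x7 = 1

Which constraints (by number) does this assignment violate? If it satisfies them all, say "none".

Constraints 4 and 10 do not hold.

1) 5x3 - 4x5 = 5(-14) - 4(-2) = -62  yes
2) x6 = -12 = -12 (first disjunct)  yes
3) |-14 - (-12)| = 2  yes
4) 4x5 - 5x3 = 4(-2) - 5(-14) = 62, not 61  no
5) x4 = 2, x5 = -2; distinct  yes
6) min(-2, -2) = -2  yes
7) x5 = -2 is in {-2, 0, -7, -3}  yes
8) x7 = 1 lies in [-1, 3]  yes
9) values -14 < 1 < 8  yes
10) x8 = -14 is outside [-12, -10]  no
11) x5 = -2, x3 = -14; -2 > -14  yes
12) x4 - x7 = 2 - 1 = 1  yes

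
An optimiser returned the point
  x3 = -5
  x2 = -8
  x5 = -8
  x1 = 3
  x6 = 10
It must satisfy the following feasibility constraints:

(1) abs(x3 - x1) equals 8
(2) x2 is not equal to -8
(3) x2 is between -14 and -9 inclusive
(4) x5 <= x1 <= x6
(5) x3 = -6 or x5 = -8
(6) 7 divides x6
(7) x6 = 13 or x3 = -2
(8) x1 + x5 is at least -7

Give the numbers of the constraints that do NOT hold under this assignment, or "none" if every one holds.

Constraints 2, 3, 6, and 7 do not hold.

(1) abs(-5 - 3) = 8 — holds.
(2) x2 = -8, but -8 is required to differ — does not hold.
(3) x2 = -8 is outside [-14, -9] — does not hold.
(4) values -8 <= 3 <= 10 — holds.
(5) x3 = -5 ≠ -6, but x5 = -8 = -8 (second disjunct) — holds.
(6) 10 = 7*1 + 3, so 7 does not divide 10 — does not hold.
(7) x6 = 10 ≠ 13 and x3 = -5 ≠ -2; both disjuncts false — does not hold.
(8) x1 + x5 = 3 + (-8) = -5; -5 ≥ -7 — holds.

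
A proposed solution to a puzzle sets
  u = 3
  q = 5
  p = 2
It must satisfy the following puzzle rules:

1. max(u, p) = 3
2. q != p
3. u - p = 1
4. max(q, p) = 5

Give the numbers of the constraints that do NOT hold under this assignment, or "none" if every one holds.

None — every constraint holds.

1. max(3, 2) = 3 — holds.
2. q = 5, p = 2; distinct — holds.
3. u - p = 3 - 2 = 1 — holds.
4. max(5, 2) = 5 — holds.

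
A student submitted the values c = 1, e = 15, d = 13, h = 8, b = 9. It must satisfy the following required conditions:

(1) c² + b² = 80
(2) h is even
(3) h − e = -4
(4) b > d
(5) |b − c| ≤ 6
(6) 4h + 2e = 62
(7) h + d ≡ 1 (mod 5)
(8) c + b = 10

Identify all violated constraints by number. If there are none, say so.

No — constraints 1, 3, 4, and 5 are not satisfied.

(1) c² + b² = 1² + 9² = 1 + 81 = 82, not 80 — fails.
(2) h = 8 is even — holds.
(3) h − e = 8 − 15 = -7, not -4 — fails.
(4) b = 9, d = 13; 9 ≤ 13 (want >) — fails.
(5) |9 − 1| = 8; 8 > 6, exceeds bound 6 — fails.
(6) 4h + 2e = 4(8) + 2(15) = 62 — holds.
(7) h + d = 21; 21 mod 5 = 1 — holds.
(8) c + b = 1 + 9 = 10 — holds.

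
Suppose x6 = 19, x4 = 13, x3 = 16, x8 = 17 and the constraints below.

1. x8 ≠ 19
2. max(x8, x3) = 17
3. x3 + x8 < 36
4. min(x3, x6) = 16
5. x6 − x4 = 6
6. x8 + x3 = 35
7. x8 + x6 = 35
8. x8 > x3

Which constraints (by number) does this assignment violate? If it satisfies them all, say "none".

1. x8 = 17, and 17 ≠ 19  ✔
2. max(17, 16) = 17  ✔
3. x3 + x8 = 16 + 17 = 33; 33 < 36  ✔
4. min(16, 19) = 16  ✔
5. x6 − x4 = 19 − 13 = 6  ✔
6. x8 + x3 = 17 + 16 = 33, not 35  ✘
7. x8 + x6 = 17 + 19 = 36, not 35  ✘
8. x8 = 17, x3 = 16; 17 > 16  ✔

The assignment fails constraints 6, 7.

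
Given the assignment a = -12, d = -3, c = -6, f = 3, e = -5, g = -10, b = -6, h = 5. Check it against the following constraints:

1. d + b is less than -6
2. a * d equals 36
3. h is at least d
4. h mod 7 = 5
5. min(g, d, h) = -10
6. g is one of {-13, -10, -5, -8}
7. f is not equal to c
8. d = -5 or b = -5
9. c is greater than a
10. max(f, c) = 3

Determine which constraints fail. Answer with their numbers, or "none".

1. d + b = -3 + (-6) = -9; -9 < -6 — holds.
2. a * d = -12 * (-3) = 36 — holds.
3. h = 5, d = -3; 5 ≥ -3 — holds.
4. 5 mod 7 = 5 — holds.
5. min(-10, -3, 5) = -10 — holds.
6. g = -10 is in {-13, -10, -5, -8} — holds.
7. f = 3, c = -6; distinct — holds.
8. d = -3 ≠ -5 and b = -6 ≠ -5; both disjuncts false — does not hold.
9. c = -6, a = -12; -6 > -12 — holds.
10. max(3, -6) = 3 — holds.

Violated: 8.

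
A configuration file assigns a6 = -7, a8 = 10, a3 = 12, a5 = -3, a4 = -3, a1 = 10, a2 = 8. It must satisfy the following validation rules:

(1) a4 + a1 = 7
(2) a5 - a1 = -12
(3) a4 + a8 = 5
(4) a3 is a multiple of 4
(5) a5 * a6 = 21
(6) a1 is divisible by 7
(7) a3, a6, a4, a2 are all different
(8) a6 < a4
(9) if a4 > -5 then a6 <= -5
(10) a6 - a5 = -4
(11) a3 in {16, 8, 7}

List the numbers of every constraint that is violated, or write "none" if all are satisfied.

The assignment fails constraints 2, 3, 6, 11.

(1) a4 + a1 = -3 + 10 = 7  yes
(2) a5 - a1 = -3 - 10 = -13, not -12  no
(3) a4 + a8 = -3 + 10 = 7, not 5  no
(4) 12 / 4 = 3, so 4 divides 12  yes
(5) a5 * a6 = -3 * (-7) = 21  yes
(6) 10 = 7*1 + 3, so 7 does not divide 10  no
(7) values 12, -7, -3, 8 are pairwise distinct  yes
(8) a6 = -7, a4 = -3; -7 < -3  yes
(9) a4 = -3 > -5, so we need a6 ≤ -5; a6 = -7 ≤ -5  yes
(10) a6 - a5 = -7 - (-3) = -4  yes
(11) a3 = 12 is not in {16, 8, 7}  no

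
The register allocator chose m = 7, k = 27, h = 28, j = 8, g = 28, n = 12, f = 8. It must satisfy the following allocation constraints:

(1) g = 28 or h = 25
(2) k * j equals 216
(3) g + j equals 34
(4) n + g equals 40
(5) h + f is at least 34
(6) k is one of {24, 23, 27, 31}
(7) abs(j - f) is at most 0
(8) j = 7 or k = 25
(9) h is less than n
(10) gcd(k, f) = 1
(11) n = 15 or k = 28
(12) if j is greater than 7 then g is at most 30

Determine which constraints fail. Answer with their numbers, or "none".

Violated: 3, 8, 9, and 11.

(1) g = 28 = 28 (first disjunct) — satisfied.
(2) k * j = 27 * 8 = 216 — satisfied.
(3) g + j = 28 + 8 = 36, not 34 — violated.
(4) n + g = 12 + 28 = 40 — satisfied.
(5) h + f = 28 + 8 = 36; 36 ≥ 34 — satisfied.
(6) k = 27 is in {24, 23, 27, 31} — satisfied.
(7) abs(8 - 8) = 0; 0 ≤ 0 — satisfied.
(8) j = 8 ≠ 7 and k = 27 ≠ 25; both disjuncts false — violated.
(9) h = 28, n = 12; 28 ≥ 12 (want <) — violated.
(10) gcd(27, 8) = 1 — satisfied.
(11) n = 12 ≠ 15 and k = 27 ≠ 28; both disjuncts false — violated.
(12) j = 8 > 7, so we need g ≤ 30; g = 28 ≤ 30 — satisfied.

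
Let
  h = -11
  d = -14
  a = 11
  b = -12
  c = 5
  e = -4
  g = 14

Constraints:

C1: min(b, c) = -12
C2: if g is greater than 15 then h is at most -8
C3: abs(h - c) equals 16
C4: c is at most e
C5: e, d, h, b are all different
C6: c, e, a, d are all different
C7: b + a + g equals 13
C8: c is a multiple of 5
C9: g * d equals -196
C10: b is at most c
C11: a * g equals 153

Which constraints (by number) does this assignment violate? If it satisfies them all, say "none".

C1: min(-12, 5) = -12  yes
C2: g = 14, not > 15; antecedent false, conditional vacuously true  yes
C3: abs(-11 - 5) = 16  yes
C4: c = 5, e = -4; 5 > -4 (want ≤)  no
C5: values -4, -14, -11, -12 are pairwise distinct  yes
C6: values 5, -4, 11, -14 are pairwise distinct  yes
C7: b + a + g = -12 + 11 + 14 = 13  yes
C8: 5 / 5 = 1, so 5 divides 5  yes
C9: g * d = 14 * (-14) = -196  yes
C10: b = -12, c = 5; -12 ≤ 5  yes
C11: a * g = 11 * 14 = 154, not 153  no

Violated: 4 and 11.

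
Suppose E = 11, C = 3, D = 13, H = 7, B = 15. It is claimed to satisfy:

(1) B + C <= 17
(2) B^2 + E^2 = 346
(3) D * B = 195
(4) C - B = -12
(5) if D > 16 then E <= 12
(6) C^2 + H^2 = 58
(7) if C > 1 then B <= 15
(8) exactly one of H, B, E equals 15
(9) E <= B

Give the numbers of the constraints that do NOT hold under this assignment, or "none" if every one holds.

(1) B + C = 15 + 3 = 18; 18 > 17, bound 17 not met  FAIL
(2) B^2 + E^2 = 15^2 + 11^2 = 225 + 121 = 346  OK
(3) D * B = 13 * 15 = 195  OK
(4) C - B = 3 - 15 = -12  OK
(5) D = 13, not > 16; antecedent false, conditional vacuously true  OK
(6) C^2 + H^2 = 3^2 + 7^2 = 9 + 49 = 58  OK
(7) C = 3 > 1, so we need B ≤ 15; B = 15 ≤ 15  OK
(8) H=7, B=15, E=11; 1 of them equals 15  OK
(9) E = 11, B = 15; 11 ≤ 15  OK

Violated: 1.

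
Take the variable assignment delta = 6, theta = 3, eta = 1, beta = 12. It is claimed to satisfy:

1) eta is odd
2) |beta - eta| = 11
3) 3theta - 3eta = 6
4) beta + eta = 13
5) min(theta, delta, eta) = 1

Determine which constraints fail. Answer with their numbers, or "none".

1) eta = 1 is odd — satisfied.
2) |12 - 1| = 11 — satisfied.
3) 3theta - 3eta = 3(3) - 3(1) = 6 — satisfied.
4) beta + eta = 12 + 1 = 13 — satisfied.
5) min(3, 6, 1) = 1 — satisfied.

Yes — all constraints hold.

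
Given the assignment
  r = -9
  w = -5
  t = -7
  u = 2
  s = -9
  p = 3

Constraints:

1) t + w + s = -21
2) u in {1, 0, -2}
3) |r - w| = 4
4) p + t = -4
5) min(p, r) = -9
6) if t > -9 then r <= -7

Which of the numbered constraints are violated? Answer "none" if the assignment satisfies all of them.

1) t + w + s = -7 + (-5) + (-9) = -21 — satisfied.
2) u = 2 is not in {1, 0, -2} — violated.
3) |-9 - (-5)| = 4 — satisfied.
4) p + t = 3 + (-7) = -4 — satisfied.
5) min(3, -9) = -9 — satisfied.
6) t = -7 > -9, so we need r ≤ -7; r = -9 ≤ -7 — satisfied.

Constraint 2 does not hold.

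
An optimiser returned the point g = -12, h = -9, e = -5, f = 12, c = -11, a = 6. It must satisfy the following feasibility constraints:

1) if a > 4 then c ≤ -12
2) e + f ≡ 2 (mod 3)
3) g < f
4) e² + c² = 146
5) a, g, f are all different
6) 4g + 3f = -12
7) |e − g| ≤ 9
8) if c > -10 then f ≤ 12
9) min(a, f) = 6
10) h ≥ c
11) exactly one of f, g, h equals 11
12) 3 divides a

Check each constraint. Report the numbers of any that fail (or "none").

1) a = 6 > 4, so we need c ≤ -12; but c = -11 > -12  fails
2) e + f = 7; 7 mod 3 = 1, not 2  fails
3) g = -12, f = 12; -12 < 12  holds
4) e² + c² = (-5)² + (-11)² = 25 + 121 = 146  holds
5) values 6, -12, 12 are pairwise distinct  holds
6) 4g + 3f = 4(-12) + 3(12) = -12  holds
7) |-5 − (-12)| = 7; 7 ≤ 9  holds
8) c = -11, not > -10; antecedent false, conditional vacuously true  holds
9) min(6, 12) = 6  holds
10) h = -9, c = -11; -9 ≥ -11  holds
11) f=12, g=-12, h=-9; 0 of them equal 11, not exactly one  fails
12) 6 / 3 = 2, so 3 divides 6  holds

No — constraints 1, 2, and 11 are not satisfied.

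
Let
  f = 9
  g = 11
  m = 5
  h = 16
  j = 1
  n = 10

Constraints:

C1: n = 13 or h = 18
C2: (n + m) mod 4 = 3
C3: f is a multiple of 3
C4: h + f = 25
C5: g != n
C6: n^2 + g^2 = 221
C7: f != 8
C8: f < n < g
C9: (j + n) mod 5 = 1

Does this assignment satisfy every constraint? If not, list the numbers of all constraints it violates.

The assignment fails constraint 1.

C1: n = 10 ≠ 13 and h = 16 ≠ 18; both disjuncts false  ✗
C2: n + m = 15; 15 mod 4 = 3  ✓
C3: 9 / 3 = 3, so 3 divides 9  ✓
C4: h + f = 16 + 9 = 25  ✓
C5: g = 11, n = 10; distinct  ✓
C6: n^2 + g^2 = 10^2 + 11^2 = 100 + 121 = 221  ✓
C7: f = 9, and 9 ≠ 8  ✓
C8: values 9 < 10 < 11  ✓
C9: j + n = 11; 11 mod 5 = 1  ✓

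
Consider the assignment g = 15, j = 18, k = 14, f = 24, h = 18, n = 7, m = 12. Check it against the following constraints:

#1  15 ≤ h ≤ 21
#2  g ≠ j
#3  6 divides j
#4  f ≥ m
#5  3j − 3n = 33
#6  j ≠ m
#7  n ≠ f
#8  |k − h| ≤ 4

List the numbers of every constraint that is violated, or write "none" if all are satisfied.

None — every constraint holds.

#1 h = 18 lies in [15, 21] — holds.
#2 g = 15, j = 18; distinct — holds.
#3 18 / 6 = 3, so 6 divides 18 — holds.
#4 f = 24, m = 12; 24 ≥ 12 — holds.
#5 3j − 3n = 3(18) − 3(7) = 33 — holds.
#6 j = 18, m = 12; distinct — holds.
#7 n = 7, f = 24; distinct — holds.
#8 |14 − 18| = 4; 4 ≤ 4 — holds.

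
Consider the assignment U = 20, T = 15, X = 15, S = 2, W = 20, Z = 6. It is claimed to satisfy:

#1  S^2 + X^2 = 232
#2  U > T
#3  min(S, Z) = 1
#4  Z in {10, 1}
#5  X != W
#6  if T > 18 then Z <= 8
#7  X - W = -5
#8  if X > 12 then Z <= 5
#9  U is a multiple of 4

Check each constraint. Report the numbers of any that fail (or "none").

#1 S^2 + X^2 = 2^2 + 15^2 = 4 + 225 = 229, not 232  fails
#2 U = 20, T = 15; 20 > 15  holds
#3 min(2, 6) = 2, not 1  fails
#4 Z = 6 is not in {10, 1}  fails
#5 X = 15, W = 20; distinct  holds
#6 T = 15, not > 18; antecedent false, conditional vacuously true  holds
#7 X - W = 15 - 20 = -5  holds
#8 X = 15 > 12, so we need Z ≤ 5; but Z = 6 > 5  fails
#9 20 / 4 = 5, so 4 divides 20  holds

Violated: 1, 3, 4, and 8.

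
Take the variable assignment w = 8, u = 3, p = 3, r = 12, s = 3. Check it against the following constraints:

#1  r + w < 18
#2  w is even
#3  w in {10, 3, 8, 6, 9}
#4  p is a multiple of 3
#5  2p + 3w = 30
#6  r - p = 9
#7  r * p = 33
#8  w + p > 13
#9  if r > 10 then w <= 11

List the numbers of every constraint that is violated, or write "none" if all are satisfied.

The assignment fails constraints 1, 7, 8.

#1 r + w = 12 + 8 = 20; 20 ≥ 18, bound 18 not met — violated.
#2 w = 8 is even — satisfied.
#3 w = 8 is in {10, 3, 8, 6, 9} — satisfied.
#4 3 / 3 = 1, so 3 divides 3 — satisfied.
#5 2p + 3w = 2(3) + 3(8) = 30 — satisfied.
#6 r - p = 12 - 3 = 9 — satisfied.
#7 r * p = 12 * 3 = 36, not 33 — violated.
#8 w + p = 8 + 3 = 11; 11 ≤ 13, bound 13 not met — violated.
#9 r = 12 > 10, so we need w ≤ 11; w = 8 ≤ 11 — satisfied.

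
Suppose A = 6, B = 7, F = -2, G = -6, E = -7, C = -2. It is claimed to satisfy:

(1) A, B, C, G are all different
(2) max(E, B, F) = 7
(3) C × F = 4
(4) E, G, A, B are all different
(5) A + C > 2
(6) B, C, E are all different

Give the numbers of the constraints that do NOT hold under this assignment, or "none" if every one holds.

(1) values 6, 7, -2, -6 are pairwise distinct — OK.
(2) max(-7, 7, -2) = 7 — OK.
(3) C × F = -2 × (-2) = 4 — OK.
(4) values -7, -6, 6, 7 are pairwise distinct — OK.
(5) A + C = 6 + (-2) = 4; 4 > 2 — OK.
(6) values 7, -2, -7 are pairwise distinct — OK.

None — every constraint holds.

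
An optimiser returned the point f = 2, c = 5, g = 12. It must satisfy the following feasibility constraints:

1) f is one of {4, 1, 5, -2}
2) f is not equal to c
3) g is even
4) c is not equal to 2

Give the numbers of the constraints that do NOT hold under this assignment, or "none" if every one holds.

1) f = 2 is not in {4, 1, 5, -2} — violated.
2) f = 2, c = 5; distinct — satisfied.
3) g = 12 is even — satisfied.
4) c = 5, and 5 ≠ 2 — satisfied.

Constraint 1 is violated.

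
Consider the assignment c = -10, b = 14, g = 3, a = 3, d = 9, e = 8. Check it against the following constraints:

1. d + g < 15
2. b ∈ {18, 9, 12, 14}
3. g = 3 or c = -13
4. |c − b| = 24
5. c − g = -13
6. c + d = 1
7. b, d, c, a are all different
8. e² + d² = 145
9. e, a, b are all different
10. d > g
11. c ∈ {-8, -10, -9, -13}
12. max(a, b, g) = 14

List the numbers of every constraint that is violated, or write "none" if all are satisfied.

No — constraint 6 is not satisfied.

1. d + g = 9 + 3 = 12; 12 < 15  OK
2. b = 14 is in {18, 9, 12, 14}  OK
3. g = 3 = 3 (first disjunct)  OK
4. |-10 − 14| = 24  OK
5. c − g = -10 − 3 = -13  OK
6. c + d = -10 + 9 = -1, not 1  FAIL
7. values 14, 9, -10, 3 are pairwise distinct  OK
8. e² + d² = 8² + 9² = 64 + 81 = 145  OK
9. values 8, 3, 14 are pairwise distinct  OK
10. d = 9, g = 3; 9 > 3  OK
11. c = -10 is in {-8, -10, -9, -13}  OK
12. max(3, 14, 3) = 14  OK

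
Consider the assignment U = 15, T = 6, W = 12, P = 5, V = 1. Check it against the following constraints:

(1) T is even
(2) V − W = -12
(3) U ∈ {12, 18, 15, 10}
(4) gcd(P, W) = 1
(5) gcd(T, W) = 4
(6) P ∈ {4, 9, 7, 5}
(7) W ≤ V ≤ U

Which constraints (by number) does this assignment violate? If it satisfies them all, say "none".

The assignment fails constraints 2, 5, 7.

(1) T = 6 is even  true
(2) V − W = 1 − 12 = -11, not -12  false
(3) U = 15 is in {12, 18, 15, 10}  true
(4) gcd(5, 12) = 1  true
(5) gcd(6, 12) = 6, not 4  false
(6) P = 5 is in {4, 9, 7, 5}  true
(7) values 12, 1, 15; W = 12 is not ≤ V = 1  false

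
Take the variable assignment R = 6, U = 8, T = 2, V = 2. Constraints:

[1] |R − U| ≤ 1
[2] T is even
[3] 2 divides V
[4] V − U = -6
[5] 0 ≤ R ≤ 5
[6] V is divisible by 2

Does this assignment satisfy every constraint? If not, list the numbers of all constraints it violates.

[1] |6 − 8| = 2; 2 > 1, exceeds bound 1  FAIL
[2] T = 2 is even  OK
[3] 2 / 2 = 1, so 2 divides 2  OK
[4] V − U = 2 − 8 = -6  OK
[5] R = 6 is outside [0, 5]  FAIL
[6] 2 / 2 = 1, so 2 divides 2  OK

Constraints 1, 5 are violated.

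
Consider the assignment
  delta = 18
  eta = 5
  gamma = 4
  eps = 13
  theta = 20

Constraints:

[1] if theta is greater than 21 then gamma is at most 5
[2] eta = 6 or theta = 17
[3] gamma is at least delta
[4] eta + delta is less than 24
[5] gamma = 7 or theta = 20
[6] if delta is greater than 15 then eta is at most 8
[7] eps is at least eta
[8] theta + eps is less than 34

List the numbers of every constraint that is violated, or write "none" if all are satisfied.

The assignment fails constraints 2 and 3.

[1] theta = 20, not > 21; antecedent false, conditional vacuously true  ✔
[2] eta = 5 ≠ 6 and theta = 20 ≠ 17; both disjuncts false  ✘
[3] gamma = 4, delta = 18; 4 < 18 (want ≥)  ✘
[4] eta + delta = 5 + 18 = 23; 23 < 24  ✔
[5] gamma = 4 ≠ 7, but theta = 20 = 20 (second disjunct)  ✔
[6] delta = 18 > 15, so we need eta ≤ 8; eta = 5 ≤ 8  ✔
[7] eps = 13, eta = 5; 13 ≥ 5  ✔
[8] theta + eps = 20 + 13 = 33; 33 < 34  ✔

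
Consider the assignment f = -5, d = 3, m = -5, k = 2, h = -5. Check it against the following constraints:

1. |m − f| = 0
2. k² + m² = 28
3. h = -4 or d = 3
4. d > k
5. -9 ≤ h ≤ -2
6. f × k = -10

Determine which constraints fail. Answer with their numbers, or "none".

1. |-5 − (-5)| = 0  yes
2. k² + m² = 2² + (-5)² = 4 + 25 = 29, not 28  no
3. h = -5 ≠ -4, but d = 3 = 3 (second disjunct)  yes
4. d = 3, k = 2; 3 > 2  yes
5. h = -5 lies in [-9, -2]  yes
6. f × k = -5 × 2 = -10  yes

Constraint 2 does not hold.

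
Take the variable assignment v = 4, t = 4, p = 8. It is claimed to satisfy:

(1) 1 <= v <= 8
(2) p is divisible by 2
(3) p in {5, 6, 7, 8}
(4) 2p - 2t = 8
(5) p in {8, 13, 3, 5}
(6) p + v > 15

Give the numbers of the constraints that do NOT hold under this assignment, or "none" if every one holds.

No — constraint 6 is not satisfied.

(1) v = 4 lies in [1, 8] — holds.
(2) 8 / 2 = 4, so 2 divides 8 — holds.
(3) p = 8 is in {5, 6, 7, 8} — holds.
(4) 2p - 2t = 2(8) - 2(4) = 8 — holds.
(5) p = 8 is in {8, 13, 3, 5} — holds.
(6) p + v = 8 + 4 = 12; 12 ≤ 15, bound 15 not met — does not hold.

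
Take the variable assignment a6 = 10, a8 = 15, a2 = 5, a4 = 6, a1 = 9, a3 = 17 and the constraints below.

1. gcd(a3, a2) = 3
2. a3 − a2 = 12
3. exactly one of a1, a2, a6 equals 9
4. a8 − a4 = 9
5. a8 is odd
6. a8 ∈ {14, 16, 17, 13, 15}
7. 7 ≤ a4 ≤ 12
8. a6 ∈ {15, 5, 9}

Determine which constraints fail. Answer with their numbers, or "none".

The assignment fails constraints 1, 7, and 8.

1. gcd(17, 5) = 1, not 3  ✘
2. a3 − a2 = 17 − 5 = 12  ✔
3. a1=9, a2=5, a6=10; 1 of them equals 9  ✔
4. a8 − a4 = 15 − 6 = 9  ✔
5. a8 = 15 is odd  ✔
6. a8 = 15 is in {14, 16, 17, 13, 15}  ✔
7. a4 = 6 is outside [7, 12]  ✘
8. a6 = 10 is not in {15, 5, 9}  ✘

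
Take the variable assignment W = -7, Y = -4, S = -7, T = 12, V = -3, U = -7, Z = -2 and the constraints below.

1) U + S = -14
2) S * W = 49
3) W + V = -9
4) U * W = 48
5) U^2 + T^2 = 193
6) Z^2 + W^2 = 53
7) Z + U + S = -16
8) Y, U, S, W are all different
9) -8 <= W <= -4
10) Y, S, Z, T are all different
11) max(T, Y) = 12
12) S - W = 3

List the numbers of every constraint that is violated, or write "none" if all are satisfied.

No — constraints 3, 4, 8, 12 are not satisfied.

1) U + S = -7 + (-7) = -14  yes
2) S * W = -7 * (-7) = 49  yes
3) W + V = -7 + (-3) = -10, not -9  no
4) U * W = -7 * (-7) = 49, not 48  no
5) U^2 + T^2 = (-7)^2 + 12^2 = 49 + 144 = 193  yes
6) Z^2 + W^2 = (-2)^2 + (-7)^2 = 4 + 49 = 53  yes
7) Z + U + S = -2 + (-7) + (-7) = -16  yes
8) U = S = -7, not all different  no
9) W = -7 lies in [-8, -4]  yes
10) values -4, -7, -2, 12 are pairwise distinct  yes
11) max(12, -4) = 12  yes
12) S - W = -7 - (-7) = 0, not 3  no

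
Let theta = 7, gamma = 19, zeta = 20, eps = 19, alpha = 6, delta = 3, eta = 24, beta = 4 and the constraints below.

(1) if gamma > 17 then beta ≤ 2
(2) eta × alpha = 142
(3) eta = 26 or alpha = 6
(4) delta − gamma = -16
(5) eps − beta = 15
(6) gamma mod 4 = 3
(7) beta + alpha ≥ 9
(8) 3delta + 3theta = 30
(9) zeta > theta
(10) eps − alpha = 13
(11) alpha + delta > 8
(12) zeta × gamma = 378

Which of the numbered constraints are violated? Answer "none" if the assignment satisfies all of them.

Constraints 1, 2, and 12 are violated.

(1) gamma = 19 > 17, so we need beta ≤ 2; but beta = 4 > 2 — does not hold.
(2) eta × alpha = 24 × 6 = 144, not 142 — does not hold.
(3) eta = 24 ≠ 26, but alpha = 6 = 6 (second disjunct) — holds.
(4) delta − gamma = 3 − 19 = -16 — holds.
(5) eps − beta = 19 − 4 = 15 — holds.
(6) 19 mod 4 = 3 — holds.
(7) beta + alpha = 4 + 6 = 10; 10 ≥ 9 — holds.
(8) 3delta + 3theta = 3(3) + 3(7) = 30 — holds.
(9) zeta = 20, theta = 7; 20 > 7 — holds.
(10) eps − alpha = 19 − 6 = 13 — holds.
(11) alpha + delta = 6 + 3 = 9; 9 > 8 — holds.
(12) zeta × gamma = 20 × 19 = 380, not 378 — does not hold.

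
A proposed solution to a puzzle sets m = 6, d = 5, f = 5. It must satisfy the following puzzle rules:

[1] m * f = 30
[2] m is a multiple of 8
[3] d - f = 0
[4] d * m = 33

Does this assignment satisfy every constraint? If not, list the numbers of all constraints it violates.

Violated: 2, 4.

[1] m * f = 6 * 5 = 30  OK
[2] 6 = 8*0 + 6, so 8 does not divide 6  FAIL
[3] d - f = 5 - 5 = 0  OK
[4] d * m = 5 * 6 = 30, not 33  FAIL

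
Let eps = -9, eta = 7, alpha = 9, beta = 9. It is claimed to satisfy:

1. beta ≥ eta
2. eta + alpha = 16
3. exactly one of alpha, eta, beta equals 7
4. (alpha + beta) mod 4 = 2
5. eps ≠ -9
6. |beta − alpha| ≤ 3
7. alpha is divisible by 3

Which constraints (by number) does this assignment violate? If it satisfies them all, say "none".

The assignment fails constraint 5.

1. beta = 9, eta = 7; 9 ≥ 7  ✓
2. eta + alpha = 7 + 9 = 16  ✓
3. alpha=9, eta=7, beta=9; 1 of them equals 7  ✓
4. alpha + beta = 18; 18 mod 4 = 2  ✓
5. eps = -9, but -9 is required to differ  ✗
6. |9 − 9| = 0; 0 ≤ 3  ✓
7. 9 / 3 = 3, so 3 divides 9  ✓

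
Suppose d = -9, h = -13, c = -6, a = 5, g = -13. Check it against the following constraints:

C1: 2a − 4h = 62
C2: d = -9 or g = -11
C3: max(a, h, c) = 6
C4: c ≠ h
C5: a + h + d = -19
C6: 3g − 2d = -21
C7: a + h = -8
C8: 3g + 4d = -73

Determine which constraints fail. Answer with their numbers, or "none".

C1: 2a − 4h = 2(5) − 4(-13) = 62 — holds.
C2: d = -9 = -9 (first disjunct) — holds.
C3: max(5, -13, -6) = 5, not 6 — does not hold.
C4: c = -6, h = -13; distinct — holds.
C5: a + h + d = 5 + (-13) + (-9) = -17, not -19 — does not hold.
C6: 3g − 2d = 3(-13) − 2(-9) = -21 — holds.
C7: a + h = 5 + (-13) = -8 — holds.
C8: 3g + 4d = 3(-13) + 4(-9) = -75, not -73 — does not hold.

No — constraints 3, 5, and 8 are not satisfied.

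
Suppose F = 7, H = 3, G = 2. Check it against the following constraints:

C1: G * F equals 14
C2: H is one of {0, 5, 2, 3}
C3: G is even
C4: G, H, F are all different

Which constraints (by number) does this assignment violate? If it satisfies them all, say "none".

C1: G * F = 2 * 7 = 14  ✓
C2: H = 3 is in {0, 5, 2, 3}  ✓
C3: G = 2 is even  ✓
C4: values 2, 3, 7 are pairwise distinct  ✓

The assignment satisfies every constraint.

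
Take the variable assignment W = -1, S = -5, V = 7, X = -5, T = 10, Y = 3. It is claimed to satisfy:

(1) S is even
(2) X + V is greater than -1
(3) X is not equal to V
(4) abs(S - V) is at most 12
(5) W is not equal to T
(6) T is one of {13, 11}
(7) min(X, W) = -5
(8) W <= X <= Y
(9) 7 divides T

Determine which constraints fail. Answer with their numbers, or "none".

(1) S = -5 is odd  false
(2) X + V = -5 + 7 = 2; 2 > -1  true
(3) X = -5, V = 7; distinct  true
(4) abs(-5 - 7) = 12; 12 ≤ 12  true
(5) W = -1, T = 10; distinct  true
(6) T = 10 is not in {13, 11}  false
(7) min(-5, -1) = -5  true
(8) values -1, -5, 3; W = -1 is not <= X = -5  false
(9) 10 = 7*1 + 3, so 7 does not divide 10  false

Constraints 1, 6, 8, and 9 are violated.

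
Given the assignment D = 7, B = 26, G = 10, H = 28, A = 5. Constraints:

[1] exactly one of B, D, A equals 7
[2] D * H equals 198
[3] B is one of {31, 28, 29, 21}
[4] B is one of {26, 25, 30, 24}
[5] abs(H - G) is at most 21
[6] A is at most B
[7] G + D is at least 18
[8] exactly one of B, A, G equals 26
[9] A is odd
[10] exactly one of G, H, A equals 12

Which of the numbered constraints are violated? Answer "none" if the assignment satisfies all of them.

Constraints 2, 3, 7, 10 do not hold.

[1] B=26, D=7, A=5; 1 of them equals 7 — holds.
[2] D * H = 7 * 28 = 196, not 198 — does not hold.
[3] B = 26 is not in {31, 28, 29, 21} — does not hold.
[4] B = 26 is in {26, 25, 30, 24} — holds.
[5] abs(28 - 10) = 18; 18 ≤ 21 — holds.
[6] A = 5, B = 26; 5 ≤ 26 — holds.
[7] G + D = 10 + 7 = 17; 17 < 18, bound 18 not met — does not hold.
[8] B=26, A=5, G=10; 1 of them equals 26 — holds.
[9] A = 5 is odd — holds.
[10] G=10, H=28, A=5; 0 of them equal 12, not exactly one — does not hold.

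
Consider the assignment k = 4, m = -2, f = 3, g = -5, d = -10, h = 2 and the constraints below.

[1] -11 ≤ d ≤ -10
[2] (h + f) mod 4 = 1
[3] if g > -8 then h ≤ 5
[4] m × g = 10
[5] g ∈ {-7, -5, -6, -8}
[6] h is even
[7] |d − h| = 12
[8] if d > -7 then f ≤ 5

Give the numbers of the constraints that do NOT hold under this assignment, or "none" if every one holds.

[1] d = -10 lies in [-11, -10] — satisfied.
[2] h + f = 5; 5 mod 4 = 1 — satisfied.
[3] g = -5 > -8, so we need h ≤ 5; h = 2 ≤ 5 — satisfied.
[4] m × g = -2 × (-5) = 10 — satisfied.
[5] g = -5 is in {-7, -5, -6, -8} — satisfied.
[6] h = 2 is even — satisfied.
[7] |-10 − 2| = 12 — satisfied.
[8] d = -10, not > -7; antecedent false, conditional vacuously true — satisfied.

None — every constraint holds.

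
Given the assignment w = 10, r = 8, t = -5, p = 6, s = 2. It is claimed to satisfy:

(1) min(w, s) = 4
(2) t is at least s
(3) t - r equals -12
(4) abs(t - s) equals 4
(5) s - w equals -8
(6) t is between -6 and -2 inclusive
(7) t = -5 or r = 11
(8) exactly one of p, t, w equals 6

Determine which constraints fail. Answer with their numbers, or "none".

(1) min(10, 2) = 2, not 4 — violated.
(2) t = -5, s = 2; -5 < 2 (want ≥) — violated.
(3) t - r = -5 - 8 = -13, not -12 — violated.
(4) abs(-5 - 2) = 7, not 4 — violated.
(5) s - w = 2 - 10 = -8 — OK.
(6) t = -5 lies in [-6, -2] — OK.
(7) t = -5 = -5 (first disjunct) — OK.
(8) p=6, t=-5, w=10; 1 of them equals 6 — OK.

Constraints 1, 2, 3, 4 do not hold.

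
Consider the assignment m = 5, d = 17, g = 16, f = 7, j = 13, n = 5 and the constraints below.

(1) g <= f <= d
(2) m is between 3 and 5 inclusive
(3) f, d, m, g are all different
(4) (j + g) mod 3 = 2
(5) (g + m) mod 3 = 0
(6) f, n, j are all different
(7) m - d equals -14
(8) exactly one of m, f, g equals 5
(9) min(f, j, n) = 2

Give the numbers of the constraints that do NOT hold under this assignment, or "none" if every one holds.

The assignment fails constraints 1, 7, and 9.

(1) values 16, 7, 17; g = 16 is not <= f = 7  FAIL
(2) m = 5 lies in [3, 5]  OK
(3) values 7, 17, 5, 16 are pairwise distinct  OK
(4) j + g = 29; 29 mod 3 = 2  OK
(5) g + m = 21; 21 mod 3 = 0  OK
(6) values 7, 5, 13 are pairwise distinct  OK
(7) m - d = 5 - 17 = -12, not -14  FAIL
(8) m=5, f=7, g=16; 1 of them equals 5  OK
(9) min(7, 13, 5) = 5, not 2  FAIL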